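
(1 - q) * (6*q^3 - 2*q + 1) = -6*q^4 + 6*q^3 + 2*q^2 - 3*q + 1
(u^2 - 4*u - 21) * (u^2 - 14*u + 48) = u^4 - 18*u^3 + 83*u^2 + 102*u - 1008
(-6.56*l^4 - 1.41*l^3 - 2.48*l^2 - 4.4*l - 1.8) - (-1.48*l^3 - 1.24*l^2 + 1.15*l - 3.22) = -6.56*l^4 + 0.0700000000000001*l^3 - 1.24*l^2 - 5.55*l + 1.42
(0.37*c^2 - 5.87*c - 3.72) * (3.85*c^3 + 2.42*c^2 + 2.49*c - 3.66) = 1.4245*c^5 - 21.7041*c^4 - 27.6061*c^3 - 24.9729*c^2 + 12.2214*c + 13.6152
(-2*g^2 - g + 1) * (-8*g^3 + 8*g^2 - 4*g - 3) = 16*g^5 - 8*g^4 - 8*g^3 + 18*g^2 - g - 3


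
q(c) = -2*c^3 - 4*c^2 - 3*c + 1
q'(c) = -6*c^2 - 8*c - 3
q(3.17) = -112.42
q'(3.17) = -88.65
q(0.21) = 0.18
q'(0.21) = -4.94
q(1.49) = -18.97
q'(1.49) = -28.24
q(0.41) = -1.04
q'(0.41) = -7.29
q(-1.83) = 5.35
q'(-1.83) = -8.45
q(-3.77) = 62.62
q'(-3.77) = -58.12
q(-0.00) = 1.00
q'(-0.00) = -3.00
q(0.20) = 0.22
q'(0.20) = -4.84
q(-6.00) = 307.00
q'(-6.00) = -171.00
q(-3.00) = 28.00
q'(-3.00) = -33.00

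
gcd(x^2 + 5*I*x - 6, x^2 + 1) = 1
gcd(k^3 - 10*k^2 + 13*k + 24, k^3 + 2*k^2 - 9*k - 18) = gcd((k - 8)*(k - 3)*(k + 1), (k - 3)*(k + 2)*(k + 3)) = k - 3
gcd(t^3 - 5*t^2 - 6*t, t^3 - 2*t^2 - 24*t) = t^2 - 6*t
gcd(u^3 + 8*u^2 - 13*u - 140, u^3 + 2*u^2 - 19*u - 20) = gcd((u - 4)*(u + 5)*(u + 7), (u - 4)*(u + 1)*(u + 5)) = u^2 + u - 20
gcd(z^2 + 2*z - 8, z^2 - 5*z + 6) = z - 2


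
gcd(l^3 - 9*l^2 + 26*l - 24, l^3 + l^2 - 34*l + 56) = l^2 - 6*l + 8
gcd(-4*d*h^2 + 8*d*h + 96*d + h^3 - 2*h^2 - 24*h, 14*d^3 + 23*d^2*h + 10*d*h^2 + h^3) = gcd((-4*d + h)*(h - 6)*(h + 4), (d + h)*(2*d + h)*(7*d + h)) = 1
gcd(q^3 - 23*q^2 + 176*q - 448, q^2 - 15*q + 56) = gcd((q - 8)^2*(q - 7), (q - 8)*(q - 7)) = q^2 - 15*q + 56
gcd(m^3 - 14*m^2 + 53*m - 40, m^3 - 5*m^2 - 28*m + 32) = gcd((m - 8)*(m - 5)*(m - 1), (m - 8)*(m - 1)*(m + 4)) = m^2 - 9*m + 8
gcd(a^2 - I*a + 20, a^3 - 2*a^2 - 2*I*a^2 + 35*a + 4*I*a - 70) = 1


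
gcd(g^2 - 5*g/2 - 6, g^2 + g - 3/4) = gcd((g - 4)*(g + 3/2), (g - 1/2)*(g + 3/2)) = g + 3/2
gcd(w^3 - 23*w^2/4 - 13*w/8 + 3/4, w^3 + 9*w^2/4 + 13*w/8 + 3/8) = w + 1/2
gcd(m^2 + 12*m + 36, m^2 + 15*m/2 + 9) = m + 6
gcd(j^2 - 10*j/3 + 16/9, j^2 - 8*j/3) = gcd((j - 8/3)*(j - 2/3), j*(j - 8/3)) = j - 8/3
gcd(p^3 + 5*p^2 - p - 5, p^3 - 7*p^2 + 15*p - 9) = p - 1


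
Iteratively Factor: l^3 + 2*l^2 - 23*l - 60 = (l + 3)*(l^2 - l - 20) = (l + 3)*(l + 4)*(l - 5)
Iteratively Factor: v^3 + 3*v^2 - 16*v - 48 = (v + 4)*(v^2 - v - 12) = (v + 3)*(v + 4)*(v - 4)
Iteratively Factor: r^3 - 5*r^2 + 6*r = (r - 2)*(r^2 - 3*r) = (r - 3)*(r - 2)*(r)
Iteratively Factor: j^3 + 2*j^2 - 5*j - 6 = (j + 3)*(j^2 - j - 2) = (j + 1)*(j + 3)*(j - 2)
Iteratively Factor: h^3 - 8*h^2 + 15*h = (h - 3)*(h^2 - 5*h) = (h - 5)*(h - 3)*(h)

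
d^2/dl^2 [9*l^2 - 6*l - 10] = 18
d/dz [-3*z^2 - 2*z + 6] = -6*z - 2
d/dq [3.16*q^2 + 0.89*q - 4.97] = 6.32*q + 0.89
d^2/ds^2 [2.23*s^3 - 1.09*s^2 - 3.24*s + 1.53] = 13.38*s - 2.18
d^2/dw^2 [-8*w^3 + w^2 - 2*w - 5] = 2 - 48*w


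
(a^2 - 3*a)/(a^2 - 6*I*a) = (a - 3)/(a - 6*I)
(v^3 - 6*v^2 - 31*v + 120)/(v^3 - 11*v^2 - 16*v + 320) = (v - 3)/(v - 8)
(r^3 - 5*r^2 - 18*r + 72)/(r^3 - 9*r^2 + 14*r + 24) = (r^2 + r - 12)/(r^2 - 3*r - 4)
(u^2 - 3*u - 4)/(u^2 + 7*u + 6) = (u - 4)/(u + 6)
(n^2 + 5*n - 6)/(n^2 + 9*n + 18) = (n - 1)/(n + 3)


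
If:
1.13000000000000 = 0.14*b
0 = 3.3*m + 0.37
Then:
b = 8.07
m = -0.11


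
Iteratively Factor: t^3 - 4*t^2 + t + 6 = (t - 3)*(t^2 - t - 2) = (t - 3)*(t - 2)*(t + 1)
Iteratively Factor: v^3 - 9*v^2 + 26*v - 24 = (v - 4)*(v^2 - 5*v + 6) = (v - 4)*(v - 3)*(v - 2)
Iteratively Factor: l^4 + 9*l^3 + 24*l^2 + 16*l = (l)*(l^3 + 9*l^2 + 24*l + 16) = l*(l + 4)*(l^2 + 5*l + 4) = l*(l + 1)*(l + 4)*(l + 4)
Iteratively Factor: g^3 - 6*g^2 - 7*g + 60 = (g + 3)*(g^2 - 9*g + 20) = (g - 4)*(g + 3)*(g - 5)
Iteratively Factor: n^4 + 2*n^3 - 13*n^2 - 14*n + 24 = (n + 4)*(n^3 - 2*n^2 - 5*n + 6) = (n + 2)*(n + 4)*(n^2 - 4*n + 3) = (n - 3)*(n + 2)*(n + 4)*(n - 1)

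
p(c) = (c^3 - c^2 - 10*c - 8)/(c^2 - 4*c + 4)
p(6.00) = 7.00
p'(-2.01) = 0.38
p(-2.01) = -0.00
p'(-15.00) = 1.00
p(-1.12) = 0.06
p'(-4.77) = 0.89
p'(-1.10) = -0.40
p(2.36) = -185.38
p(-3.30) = -0.78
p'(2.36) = 1045.24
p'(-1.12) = -0.37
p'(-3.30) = 0.75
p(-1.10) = 0.05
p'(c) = (4 - 2*c)*(c^3 - c^2 - 10*c - 8)/(c^2 - 4*c + 4)^2 + (3*c^2 - 2*c - 10)/(c^2 - 4*c + 4) = (c^3 - 6*c^2 + 14*c + 36)/(c^3 - 6*c^2 + 12*c - 8)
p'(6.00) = 1.88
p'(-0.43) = -2.01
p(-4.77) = -2.00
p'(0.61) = -15.84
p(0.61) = -7.37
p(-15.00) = -11.97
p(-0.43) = -0.67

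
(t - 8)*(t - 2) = t^2 - 10*t + 16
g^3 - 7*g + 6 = (g - 2)*(g - 1)*(g + 3)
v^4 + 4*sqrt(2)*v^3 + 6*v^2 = v^2*(v + sqrt(2))*(v + 3*sqrt(2))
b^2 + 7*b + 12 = (b + 3)*(b + 4)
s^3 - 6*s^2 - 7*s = s*(s - 7)*(s + 1)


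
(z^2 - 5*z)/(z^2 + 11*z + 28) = z*(z - 5)/(z^2 + 11*z + 28)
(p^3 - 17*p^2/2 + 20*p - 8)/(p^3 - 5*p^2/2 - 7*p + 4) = (p - 4)/(p + 2)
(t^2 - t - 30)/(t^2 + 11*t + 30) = (t - 6)/(t + 6)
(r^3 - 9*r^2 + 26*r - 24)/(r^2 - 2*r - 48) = (-r^3 + 9*r^2 - 26*r + 24)/(-r^2 + 2*r + 48)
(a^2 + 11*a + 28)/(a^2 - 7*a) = (a^2 + 11*a + 28)/(a*(a - 7))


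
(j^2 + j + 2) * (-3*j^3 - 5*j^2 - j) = -3*j^5 - 8*j^4 - 12*j^3 - 11*j^2 - 2*j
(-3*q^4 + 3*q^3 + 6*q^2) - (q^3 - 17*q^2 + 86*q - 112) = -3*q^4 + 2*q^3 + 23*q^2 - 86*q + 112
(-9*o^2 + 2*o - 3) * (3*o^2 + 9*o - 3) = -27*o^4 - 75*o^3 + 36*o^2 - 33*o + 9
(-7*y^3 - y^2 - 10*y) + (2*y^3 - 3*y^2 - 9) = -5*y^3 - 4*y^2 - 10*y - 9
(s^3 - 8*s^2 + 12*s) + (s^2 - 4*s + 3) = s^3 - 7*s^2 + 8*s + 3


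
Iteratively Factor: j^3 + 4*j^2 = (j)*(j^2 + 4*j) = j^2*(j + 4)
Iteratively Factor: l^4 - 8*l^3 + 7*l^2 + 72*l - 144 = (l - 4)*(l^3 - 4*l^2 - 9*l + 36) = (l - 4)^2*(l^2 - 9) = (l - 4)^2*(l - 3)*(l + 3)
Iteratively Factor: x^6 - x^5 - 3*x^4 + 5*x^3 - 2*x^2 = (x - 1)*(x^5 - 3*x^3 + 2*x^2) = x*(x - 1)*(x^4 - 3*x^2 + 2*x) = x*(x - 1)^2*(x^3 + x^2 - 2*x) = x*(x - 1)^3*(x^2 + 2*x) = x^2*(x - 1)^3*(x + 2)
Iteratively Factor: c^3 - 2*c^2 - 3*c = (c)*(c^2 - 2*c - 3) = c*(c - 3)*(c + 1)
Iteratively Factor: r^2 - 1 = (r + 1)*(r - 1)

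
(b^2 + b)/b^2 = (b + 1)/b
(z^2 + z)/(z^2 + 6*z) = (z + 1)/(z + 6)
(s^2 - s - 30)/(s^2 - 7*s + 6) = (s + 5)/(s - 1)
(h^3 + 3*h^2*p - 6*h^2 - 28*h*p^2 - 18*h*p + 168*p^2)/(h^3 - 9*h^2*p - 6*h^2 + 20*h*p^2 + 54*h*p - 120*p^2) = (-h - 7*p)/(-h + 5*p)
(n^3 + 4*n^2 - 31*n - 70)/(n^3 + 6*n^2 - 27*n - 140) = (n + 2)/(n + 4)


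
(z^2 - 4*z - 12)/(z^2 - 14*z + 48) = (z + 2)/(z - 8)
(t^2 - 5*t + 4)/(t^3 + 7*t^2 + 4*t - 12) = (t - 4)/(t^2 + 8*t + 12)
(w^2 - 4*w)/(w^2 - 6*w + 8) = w/(w - 2)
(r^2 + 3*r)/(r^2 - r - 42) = r*(r + 3)/(r^2 - r - 42)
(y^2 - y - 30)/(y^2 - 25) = (y - 6)/(y - 5)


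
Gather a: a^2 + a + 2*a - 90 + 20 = a^2 + 3*a - 70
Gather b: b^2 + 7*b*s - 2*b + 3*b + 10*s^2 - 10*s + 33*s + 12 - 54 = b^2 + b*(7*s + 1) + 10*s^2 + 23*s - 42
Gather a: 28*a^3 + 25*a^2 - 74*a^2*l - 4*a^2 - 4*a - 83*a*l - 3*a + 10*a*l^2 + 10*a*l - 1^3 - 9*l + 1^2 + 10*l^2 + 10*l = 28*a^3 + a^2*(21 - 74*l) + a*(10*l^2 - 73*l - 7) + 10*l^2 + l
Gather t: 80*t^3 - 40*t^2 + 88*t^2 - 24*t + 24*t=80*t^3 + 48*t^2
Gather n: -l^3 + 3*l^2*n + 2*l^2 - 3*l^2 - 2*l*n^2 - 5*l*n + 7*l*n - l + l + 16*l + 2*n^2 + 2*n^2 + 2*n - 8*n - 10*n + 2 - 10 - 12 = -l^3 - l^2 + 16*l + n^2*(4 - 2*l) + n*(3*l^2 + 2*l - 16) - 20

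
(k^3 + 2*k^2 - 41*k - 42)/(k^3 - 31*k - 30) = (k + 7)/(k + 5)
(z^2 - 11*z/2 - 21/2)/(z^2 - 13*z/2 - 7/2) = (2*z + 3)/(2*z + 1)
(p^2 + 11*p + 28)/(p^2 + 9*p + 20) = (p + 7)/(p + 5)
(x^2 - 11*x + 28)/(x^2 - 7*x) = (x - 4)/x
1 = 1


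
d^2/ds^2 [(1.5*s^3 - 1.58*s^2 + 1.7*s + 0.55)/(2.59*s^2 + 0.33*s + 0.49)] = (-2.8421709430404e-14*s^5 - 1.4210854715202e-14*s^4 + 22.027792*s^3 + 35.623098*s^2 - 7.96341*s - 2.584716)/(17.373979*s^6 + 6.641019*s^5 + 10.70706*s^4 + 2.548755*s^3 + 2.02566*s^2 + 0.237699*s + 0.117649)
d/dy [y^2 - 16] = 2*y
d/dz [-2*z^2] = -4*z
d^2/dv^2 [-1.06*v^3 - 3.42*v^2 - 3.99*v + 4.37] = -6.36*v - 6.84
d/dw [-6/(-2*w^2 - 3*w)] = 6*(-4*w - 3)/(w^2*(2*w + 3)^2)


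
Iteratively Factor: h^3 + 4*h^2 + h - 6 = (h + 3)*(h^2 + h - 2) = (h + 2)*(h + 3)*(h - 1)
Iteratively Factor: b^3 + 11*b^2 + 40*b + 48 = (b + 3)*(b^2 + 8*b + 16) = (b + 3)*(b + 4)*(b + 4)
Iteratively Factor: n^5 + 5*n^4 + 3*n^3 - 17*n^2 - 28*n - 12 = (n + 2)*(n^4 + 3*n^3 - 3*n^2 - 11*n - 6) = (n + 1)*(n + 2)*(n^3 + 2*n^2 - 5*n - 6) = (n + 1)*(n + 2)*(n + 3)*(n^2 - n - 2) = (n + 1)^2*(n + 2)*(n + 3)*(n - 2)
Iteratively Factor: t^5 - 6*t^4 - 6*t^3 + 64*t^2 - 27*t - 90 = (t - 3)*(t^4 - 3*t^3 - 15*t^2 + 19*t + 30) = (t - 3)*(t + 1)*(t^3 - 4*t^2 - 11*t + 30) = (t - 5)*(t - 3)*(t + 1)*(t^2 + t - 6) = (t - 5)*(t - 3)*(t - 2)*(t + 1)*(t + 3)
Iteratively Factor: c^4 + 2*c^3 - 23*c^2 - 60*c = (c)*(c^3 + 2*c^2 - 23*c - 60) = c*(c - 5)*(c^2 + 7*c + 12) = c*(c - 5)*(c + 4)*(c + 3)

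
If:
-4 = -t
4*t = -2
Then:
No Solution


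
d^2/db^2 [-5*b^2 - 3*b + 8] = -10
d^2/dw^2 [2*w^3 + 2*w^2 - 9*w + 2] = 12*w + 4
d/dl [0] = 0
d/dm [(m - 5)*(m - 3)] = 2*m - 8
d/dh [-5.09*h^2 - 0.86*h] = -10.18*h - 0.86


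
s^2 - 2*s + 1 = (s - 1)^2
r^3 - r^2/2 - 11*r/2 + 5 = (r - 2)*(r - 1)*(r + 5/2)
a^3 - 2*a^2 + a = a*(a - 1)^2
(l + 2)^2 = l^2 + 4*l + 4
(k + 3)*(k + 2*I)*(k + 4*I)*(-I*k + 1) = -I*k^4 + 7*k^3 - 3*I*k^3 + 21*k^2 + 14*I*k^2 - 8*k + 42*I*k - 24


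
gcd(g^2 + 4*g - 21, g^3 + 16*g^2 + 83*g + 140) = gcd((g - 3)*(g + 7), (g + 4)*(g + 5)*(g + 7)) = g + 7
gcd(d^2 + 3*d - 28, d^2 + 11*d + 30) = 1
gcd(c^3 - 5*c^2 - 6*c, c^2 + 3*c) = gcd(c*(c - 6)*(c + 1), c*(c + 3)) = c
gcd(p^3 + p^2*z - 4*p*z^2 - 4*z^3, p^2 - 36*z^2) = 1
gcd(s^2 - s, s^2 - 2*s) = s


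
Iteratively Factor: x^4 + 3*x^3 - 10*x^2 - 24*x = (x - 3)*(x^3 + 6*x^2 + 8*x) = (x - 3)*(x + 2)*(x^2 + 4*x) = x*(x - 3)*(x + 2)*(x + 4)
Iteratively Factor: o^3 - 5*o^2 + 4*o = (o - 1)*(o^2 - 4*o) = (o - 4)*(o - 1)*(o)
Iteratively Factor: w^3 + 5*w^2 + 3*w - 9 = (w - 1)*(w^2 + 6*w + 9) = (w - 1)*(w + 3)*(w + 3)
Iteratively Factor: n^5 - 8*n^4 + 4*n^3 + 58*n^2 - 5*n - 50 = (n + 1)*(n^4 - 9*n^3 + 13*n^2 + 45*n - 50) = (n - 1)*(n + 1)*(n^3 - 8*n^2 + 5*n + 50) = (n - 1)*(n + 1)*(n + 2)*(n^2 - 10*n + 25) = (n - 5)*(n - 1)*(n + 1)*(n + 2)*(n - 5)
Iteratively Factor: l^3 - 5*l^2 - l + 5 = (l - 1)*(l^2 - 4*l - 5) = (l - 1)*(l + 1)*(l - 5)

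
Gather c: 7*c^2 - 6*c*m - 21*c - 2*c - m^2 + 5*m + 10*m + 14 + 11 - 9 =7*c^2 + c*(-6*m - 23) - m^2 + 15*m + 16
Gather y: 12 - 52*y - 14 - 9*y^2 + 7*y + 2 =-9*y^2 - 45*y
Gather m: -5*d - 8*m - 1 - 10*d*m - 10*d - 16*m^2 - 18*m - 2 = -15*d - 16*m^2 + m*(-10*d - 26) - 3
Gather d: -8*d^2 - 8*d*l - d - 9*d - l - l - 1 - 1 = -8*d^2 + d*(-8*l - 10) - 2*l - 2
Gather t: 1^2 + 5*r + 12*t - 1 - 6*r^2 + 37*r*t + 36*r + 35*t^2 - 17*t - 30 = -6*r^2 + 41*r + 35*t^2 + t*(37*r - 5) - 30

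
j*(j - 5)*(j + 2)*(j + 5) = j^4 + 2*j^3 - 25*j^2 - 50*j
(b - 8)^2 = b^2 - 16*b + 64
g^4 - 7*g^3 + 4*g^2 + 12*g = g*(g - 6)*(g - 2)*(g + 1)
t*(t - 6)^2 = t^3 - 12*t^2 + 36*t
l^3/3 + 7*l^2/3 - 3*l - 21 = (l/3 + 1)*(l - 3)*(l + 7)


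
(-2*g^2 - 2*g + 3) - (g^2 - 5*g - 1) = -3*g^2 + 3*g + 4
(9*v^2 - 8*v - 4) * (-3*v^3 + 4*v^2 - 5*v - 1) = -27*v^5 + 60*v^4 - 65*v^3 + 15*v^2 + 28*v + 4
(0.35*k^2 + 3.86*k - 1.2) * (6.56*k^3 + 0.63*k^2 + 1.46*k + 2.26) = 2.296*k^5 + 25.5421*k^4 - 4.9292*k^3 + 5.6706*k^2 + 6.9716*k - 2.712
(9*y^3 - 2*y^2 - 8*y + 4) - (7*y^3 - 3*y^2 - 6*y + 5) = 2*y^3 + y^2 - 2*y - 1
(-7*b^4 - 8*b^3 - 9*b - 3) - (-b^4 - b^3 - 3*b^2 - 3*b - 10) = -6*b^4 - 7*b^3 + 3*b^2 - 6*b + 7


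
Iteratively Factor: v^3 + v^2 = (v)*(v^2 + v) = v*(v + 1)*(v)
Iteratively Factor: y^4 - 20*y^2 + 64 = (y + 2)*(y^3 - 2*y^2 - 16*y + 32) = (y + 2)*(y + 4)*(y^2 - 6*y + 8) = (y - 2)*(y + 2)*(y + 4)*(y - 4)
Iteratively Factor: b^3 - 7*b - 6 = (b - 3)*(b^2 + 3*b + 2) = (b - 3)*(b + 1)*(b + 2)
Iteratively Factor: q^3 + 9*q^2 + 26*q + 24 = (q + 2)*(q^2 + 7*q + 12) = (q + 2)*(q + 4)*(q + 3)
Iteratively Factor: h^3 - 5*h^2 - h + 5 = (h - 1)*(h^2 - 4*h - 5) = (h - 5)*(h - 1)*(h + 1)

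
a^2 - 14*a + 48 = (a - 8)*(a - 6)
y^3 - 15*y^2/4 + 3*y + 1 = (y - 2)^2*(y + 1/4)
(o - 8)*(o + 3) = o^2 - 5*o - 24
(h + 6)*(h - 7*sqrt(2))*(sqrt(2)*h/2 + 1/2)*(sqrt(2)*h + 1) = h^4 - 6*sqrt(2)*h^3 + 6*h^3 - 36*sqrt(2)*h^2 - 27*h^2/2 - 81*h - 7*sqrt(2)*h/2 - 21*sqrt(2)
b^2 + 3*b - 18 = (b - 3)*(b + 6)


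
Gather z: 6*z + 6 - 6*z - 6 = 0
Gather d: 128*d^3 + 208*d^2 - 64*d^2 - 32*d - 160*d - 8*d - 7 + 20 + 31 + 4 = 128*d^3 + 144*d^2 - 200*d + 48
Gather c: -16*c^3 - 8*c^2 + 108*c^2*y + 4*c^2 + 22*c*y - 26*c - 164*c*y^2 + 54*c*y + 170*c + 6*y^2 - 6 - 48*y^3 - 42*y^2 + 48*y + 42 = -16*c^3 + c^2*(108*y - 4) + c*(-164*y^2 + 76*y + 144) - 48*y^3 - 36*y^2 + 48*y + 36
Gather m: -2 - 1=-3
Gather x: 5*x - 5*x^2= -5*x^2 + 5*x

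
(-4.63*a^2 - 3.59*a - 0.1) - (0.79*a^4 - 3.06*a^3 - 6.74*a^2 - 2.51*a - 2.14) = -0.79*a^4 + 3.06*a^3 + 2.11*a^2 - 1.08*a + 2.04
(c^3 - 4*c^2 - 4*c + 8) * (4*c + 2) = 4*c^4 - 14*c^3 - 24*c^2 + 24*c + 16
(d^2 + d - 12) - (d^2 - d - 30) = 2*d + 18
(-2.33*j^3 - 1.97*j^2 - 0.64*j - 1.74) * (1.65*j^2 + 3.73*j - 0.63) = -3.8445*j^5 - 11.9414*j^4 - 6.9362*j^3 - 4.0171*j^2 - 6.087*j + 1.0962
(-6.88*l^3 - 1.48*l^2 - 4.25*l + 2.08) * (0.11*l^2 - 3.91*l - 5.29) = -0.7568*l^5 + 26.738*l^4 + 41.7145*l^3 + 24.6755*l^2 + 14.3497*l - 11.0032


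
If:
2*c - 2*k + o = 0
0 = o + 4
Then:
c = k + 2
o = -4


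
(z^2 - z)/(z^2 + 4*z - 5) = z/(z + 5)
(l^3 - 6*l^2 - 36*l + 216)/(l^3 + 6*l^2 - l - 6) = (l^2 - 12*l + 36)/(l^2 - 1)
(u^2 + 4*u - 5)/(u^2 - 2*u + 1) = (u + 5)/(u - 1)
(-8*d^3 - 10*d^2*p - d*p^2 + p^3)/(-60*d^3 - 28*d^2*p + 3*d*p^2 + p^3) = (-4*d^2 - 3*d*p + p^2)/(-30*d^2 + d*p + p^2)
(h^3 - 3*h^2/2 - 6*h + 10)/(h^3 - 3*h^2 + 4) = (h + 5/2)/(h + 1)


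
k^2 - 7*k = k*(k - 7)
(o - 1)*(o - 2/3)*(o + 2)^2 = o^4 + 7*o^3/3 - 2*o^2 - 4*o + 8/3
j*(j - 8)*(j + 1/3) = j^3 - 23*j^2/3 - 8*j/3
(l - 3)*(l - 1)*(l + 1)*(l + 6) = l^4 + 3*l^3 - 19*l^2 - 3*l + 18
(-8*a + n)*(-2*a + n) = 16*a^2 - 10*a*n + n^2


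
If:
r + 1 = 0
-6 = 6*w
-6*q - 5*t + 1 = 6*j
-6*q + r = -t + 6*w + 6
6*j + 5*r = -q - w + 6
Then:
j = 218/105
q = -16/35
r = -1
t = -61/35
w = -1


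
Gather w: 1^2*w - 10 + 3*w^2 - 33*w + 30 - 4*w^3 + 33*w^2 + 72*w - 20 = -4*w^3 + 36*w^2 + 40*w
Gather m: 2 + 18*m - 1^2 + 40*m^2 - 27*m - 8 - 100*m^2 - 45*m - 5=-60*m^2 - 54*m - 12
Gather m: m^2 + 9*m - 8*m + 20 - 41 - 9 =m^2 + m - 30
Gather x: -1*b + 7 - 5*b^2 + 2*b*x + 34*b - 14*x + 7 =-5*b^2 + 33*b + x*(2*b - 14) + 14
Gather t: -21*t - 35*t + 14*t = -42*t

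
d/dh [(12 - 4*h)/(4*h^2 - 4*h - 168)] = (-h^2 + h + (h - 3)*(2*h - 1) + 42)/(-h^2 + h + 42)^2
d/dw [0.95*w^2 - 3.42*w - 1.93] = 1.9*w - 3.42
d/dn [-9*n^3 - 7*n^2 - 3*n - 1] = -27*n^2 - 14*n - 3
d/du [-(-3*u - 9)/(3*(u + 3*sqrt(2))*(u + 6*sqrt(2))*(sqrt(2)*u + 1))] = (-2*sqrt(2)*u^3 - 19*u^2 - 9*sqrt(2)*u^2 - 114*u - 135*sqrt(2) + 36)/(2*u^6 + 38*sqrt(2)*u^5 + 541*u^4 + 1782*sqrt(2)*u^3 + 5418*u^2 + 3240*sqrt(2)*u + 1296)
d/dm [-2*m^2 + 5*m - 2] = 5 - 4*m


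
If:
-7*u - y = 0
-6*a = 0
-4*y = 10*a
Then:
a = 0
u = 0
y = 0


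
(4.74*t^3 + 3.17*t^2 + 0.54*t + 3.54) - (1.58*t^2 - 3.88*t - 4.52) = 4.74*t^3 + 1.59*t^2 + 4.42*t + 8.06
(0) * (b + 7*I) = 0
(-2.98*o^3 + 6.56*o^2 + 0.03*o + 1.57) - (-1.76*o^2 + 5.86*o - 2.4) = -2.98*o^3 + 8.32*o^2 - 5.83*o + 3.97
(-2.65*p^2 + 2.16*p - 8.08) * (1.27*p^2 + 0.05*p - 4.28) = -3.3655*p^4 + 2.6107*p^3 + 1.1884*p^2 - 9.6488*p + 34.5824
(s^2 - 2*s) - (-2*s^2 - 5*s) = 3*s^2 + 3*s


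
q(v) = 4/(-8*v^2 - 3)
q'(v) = 64*v/(-8*v^2 - 3)^2 = 64*v/(8*v^2 + 3)^2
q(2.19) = -0.10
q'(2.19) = 0.08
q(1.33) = -0.23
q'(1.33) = 0.29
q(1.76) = -0.14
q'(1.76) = 0.15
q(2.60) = -0.07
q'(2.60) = 0.05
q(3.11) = -0.05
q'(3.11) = 0.03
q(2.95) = -0.06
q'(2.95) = 0.04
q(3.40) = -0.04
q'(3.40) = 0.02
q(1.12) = -0.31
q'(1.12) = 0.42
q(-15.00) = 0.00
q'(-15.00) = 0.00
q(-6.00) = -0.01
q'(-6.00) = 0.00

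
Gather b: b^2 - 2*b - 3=b^2 - 2*b - 3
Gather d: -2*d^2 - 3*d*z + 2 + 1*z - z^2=-2*d^2 - 3*d*z - z^2 + z + 2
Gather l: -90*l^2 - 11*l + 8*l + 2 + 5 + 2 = -90*l^2 - 3*l + 9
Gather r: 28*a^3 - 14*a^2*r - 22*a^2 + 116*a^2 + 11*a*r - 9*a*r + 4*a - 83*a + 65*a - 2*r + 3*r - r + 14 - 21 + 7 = 28*a^3 + 94*a^2 - 14*a + r*(-14*a^2 + 2*a)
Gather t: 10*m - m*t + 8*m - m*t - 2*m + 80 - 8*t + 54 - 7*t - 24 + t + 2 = 16*m + t*(-2*m - 14) + 112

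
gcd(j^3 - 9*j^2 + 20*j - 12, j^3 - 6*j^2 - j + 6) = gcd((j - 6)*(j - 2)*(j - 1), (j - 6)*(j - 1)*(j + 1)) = j^2 - 7*j + 6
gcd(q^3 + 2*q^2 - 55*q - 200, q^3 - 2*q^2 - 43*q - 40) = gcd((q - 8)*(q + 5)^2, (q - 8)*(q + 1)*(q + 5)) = q^2 - 3*q - 40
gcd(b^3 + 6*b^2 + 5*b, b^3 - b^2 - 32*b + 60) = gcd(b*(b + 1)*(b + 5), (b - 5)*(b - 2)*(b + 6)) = 1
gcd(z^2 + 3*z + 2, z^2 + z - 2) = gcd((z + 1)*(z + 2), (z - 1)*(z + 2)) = z + 2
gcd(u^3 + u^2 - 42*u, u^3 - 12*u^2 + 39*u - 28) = 1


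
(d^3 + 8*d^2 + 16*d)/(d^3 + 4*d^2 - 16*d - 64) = d/(d - 4)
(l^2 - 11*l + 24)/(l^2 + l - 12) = (l - 8)/(l + 4)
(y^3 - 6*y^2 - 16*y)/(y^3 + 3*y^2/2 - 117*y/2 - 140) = 2*y*(y + 2)/(2*y^2 + 19*y + 35)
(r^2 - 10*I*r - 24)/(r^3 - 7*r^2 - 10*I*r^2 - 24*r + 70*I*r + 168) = 1/(r - 7)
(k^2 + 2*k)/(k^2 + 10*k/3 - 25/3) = 3*k*(k + 2)/(3*k^2 + 10*k - 25)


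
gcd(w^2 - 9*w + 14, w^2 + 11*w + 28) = 1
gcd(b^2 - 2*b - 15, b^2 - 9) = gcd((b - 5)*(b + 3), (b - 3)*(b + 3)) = b + 3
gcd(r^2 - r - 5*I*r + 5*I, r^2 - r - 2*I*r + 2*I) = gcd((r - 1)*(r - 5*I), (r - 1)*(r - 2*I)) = r - 1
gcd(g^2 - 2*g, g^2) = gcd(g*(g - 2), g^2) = g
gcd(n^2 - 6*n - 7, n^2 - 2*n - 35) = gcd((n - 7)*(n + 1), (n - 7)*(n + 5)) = n - 7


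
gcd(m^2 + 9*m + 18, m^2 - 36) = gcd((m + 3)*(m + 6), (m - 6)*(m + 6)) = m + 6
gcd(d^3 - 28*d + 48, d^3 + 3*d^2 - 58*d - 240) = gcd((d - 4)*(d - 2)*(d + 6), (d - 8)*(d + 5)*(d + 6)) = d + 6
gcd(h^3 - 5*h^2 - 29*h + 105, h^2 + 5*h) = h + 5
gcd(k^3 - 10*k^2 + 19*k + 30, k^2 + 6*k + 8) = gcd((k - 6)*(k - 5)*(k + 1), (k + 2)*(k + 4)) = 1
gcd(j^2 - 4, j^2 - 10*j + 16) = j - 2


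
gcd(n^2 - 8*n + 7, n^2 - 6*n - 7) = n - 7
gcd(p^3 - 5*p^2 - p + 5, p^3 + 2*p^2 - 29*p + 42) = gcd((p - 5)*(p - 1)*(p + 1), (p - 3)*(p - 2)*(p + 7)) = 1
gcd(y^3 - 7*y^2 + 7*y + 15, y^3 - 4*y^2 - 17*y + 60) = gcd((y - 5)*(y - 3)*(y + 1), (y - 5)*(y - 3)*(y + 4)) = y^2 - 8*y + 15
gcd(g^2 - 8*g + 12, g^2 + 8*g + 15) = 1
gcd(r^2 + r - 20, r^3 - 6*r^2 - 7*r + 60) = r - 4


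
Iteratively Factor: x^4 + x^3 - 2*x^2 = (x)*(x^3 + x^2 - 2*x) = x*(x + 2)*(x^2 - x) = x^2*(x + 2)*(x - 1)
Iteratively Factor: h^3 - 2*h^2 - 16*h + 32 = (h - 4)*(h^2 + 2*h - 8) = (h - 4)*(h + 4)*(h - 2)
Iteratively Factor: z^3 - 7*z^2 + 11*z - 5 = (z - 5)*(z^2 - 2*z + 1) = (z - 5)*(z - 1)*(z - 1)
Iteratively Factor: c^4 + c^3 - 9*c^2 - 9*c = (c)*(c^3 + c^2 - 9*c - 9) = c*(c - 3)*(c^2 + 4*c + 3) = c*(c - 3)*(c + 3)*(c + 1)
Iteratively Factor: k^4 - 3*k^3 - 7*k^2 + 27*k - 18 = (k - 3)*(k^3 - 7*k + 6) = (k - 3)*(k + 3)*(k^2 - 3*k + 2) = (k - 3)*(k - 2)*(k + 3)*(k - 1)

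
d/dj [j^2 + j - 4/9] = 2*j + 1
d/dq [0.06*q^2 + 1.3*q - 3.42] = 0.12*q + 1.3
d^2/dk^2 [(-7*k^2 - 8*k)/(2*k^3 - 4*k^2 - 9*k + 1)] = 2*(-28*k^6 - 96*k^5 - 186*k^4 + 78*k^3 + 12*k^2 - 96*k - 79)/(8*k^9 - 48*k^8 - 12*k^7 + 380*k^6 + 6*k^5 - 1032*k^4 - 507*k^3 + 231*k^2 - 27*k + 1)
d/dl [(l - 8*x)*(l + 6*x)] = 2*l - 2*x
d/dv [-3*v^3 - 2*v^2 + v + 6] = -9*v^2 - 4*v + 1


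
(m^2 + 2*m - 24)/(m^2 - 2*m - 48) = (m - 4)/(m - 8)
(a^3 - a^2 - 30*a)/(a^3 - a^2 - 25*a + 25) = a*(a - 6)/(a^2 - 6*a + 5)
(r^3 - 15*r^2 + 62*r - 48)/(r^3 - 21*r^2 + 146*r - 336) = (r - 1)/(r - 7)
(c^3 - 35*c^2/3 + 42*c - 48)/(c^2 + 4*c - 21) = (c^2 - 26*c/3 + 16)/(c + 7)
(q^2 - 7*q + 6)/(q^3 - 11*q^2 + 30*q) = (q - 1)/(q*(q - 5))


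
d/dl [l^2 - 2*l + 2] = 2*l - 2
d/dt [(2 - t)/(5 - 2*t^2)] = (2*t^2 - 4*t*(t - 2) - 5)/(2*t^2 - 5)^2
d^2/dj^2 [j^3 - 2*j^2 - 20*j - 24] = 6*j - 4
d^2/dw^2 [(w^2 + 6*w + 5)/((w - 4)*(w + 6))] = 2*(4*w^3 + 87*w^2 + 462*w + 1004)/(w^6 + 6*w^5 - 60*w^4 - 280*w^3 + 1440*w^2 + 3456*w - 13824)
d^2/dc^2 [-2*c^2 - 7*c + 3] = -4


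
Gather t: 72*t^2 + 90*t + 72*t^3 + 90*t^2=72*t^3 + 162*t^2 + 90*t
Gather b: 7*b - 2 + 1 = 7*b - 1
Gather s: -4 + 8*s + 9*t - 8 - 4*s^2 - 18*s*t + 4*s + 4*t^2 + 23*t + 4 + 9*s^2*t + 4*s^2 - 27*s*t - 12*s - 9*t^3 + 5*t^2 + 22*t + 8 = 9*s^2*t - 45*s*t - 9*t^3 + 9*t^2 + 54*t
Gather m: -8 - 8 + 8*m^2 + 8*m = 8*m^2 + 8*m - 16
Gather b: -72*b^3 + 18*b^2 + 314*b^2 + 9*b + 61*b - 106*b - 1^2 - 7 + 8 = -72*b^3 + 332*b^2 - 36*b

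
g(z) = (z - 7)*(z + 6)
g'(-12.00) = -25.00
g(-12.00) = 114.00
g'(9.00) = 17.00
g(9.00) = 30.00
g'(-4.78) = -10.56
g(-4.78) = -14.37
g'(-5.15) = -11.30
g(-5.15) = -10.33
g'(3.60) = 6.20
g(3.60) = -32.64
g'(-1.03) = -3.06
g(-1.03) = -39.91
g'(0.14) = -0.72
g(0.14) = -42.12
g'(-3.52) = -8.04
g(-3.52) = -26.09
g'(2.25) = 3.50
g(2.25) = -39.19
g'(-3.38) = -7.76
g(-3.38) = -27.20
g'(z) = 2*z - 1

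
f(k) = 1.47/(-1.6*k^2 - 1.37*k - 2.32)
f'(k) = 1.47*(3.2*k + 1.37)/(-1.6*k^2 - 1.37*k - 2.32)^2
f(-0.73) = -0.68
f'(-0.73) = -0.30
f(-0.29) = -0.71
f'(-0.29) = 0.15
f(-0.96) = -0.59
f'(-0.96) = -0.41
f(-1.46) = -0.39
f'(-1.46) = -0.35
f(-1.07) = -0.55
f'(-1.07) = -0.42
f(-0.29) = -0.71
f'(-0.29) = 0.15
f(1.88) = -0.14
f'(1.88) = 0.10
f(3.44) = -0.06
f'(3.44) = 0.03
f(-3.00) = -0.12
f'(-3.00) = -0.08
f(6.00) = -0.02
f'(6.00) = 0.01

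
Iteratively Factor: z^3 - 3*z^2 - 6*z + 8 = (z - 1)*(z^2 - 2*z - 8) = (z - 4)*(z - 1)*(z + 2)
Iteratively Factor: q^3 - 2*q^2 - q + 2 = (q + 1)*(q^2 - 3*q + 2) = (q - 1)*(q + 1)*(q - 2)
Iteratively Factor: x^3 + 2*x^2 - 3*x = (x)*(x^2 + 2*x - 3) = x*(x + 3)*(x - 1)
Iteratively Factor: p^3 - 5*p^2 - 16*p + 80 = (p + 4)*(p^2 - 9*p + 20) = (p - 4)*(p + 4)*(p - 5)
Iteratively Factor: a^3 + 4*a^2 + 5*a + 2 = (a + 2)*(a^2 + 2*a + 1) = (a + 1)*(a + 2)*(a + 1)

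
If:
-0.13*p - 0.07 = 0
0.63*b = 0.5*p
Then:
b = -0.43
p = -0.54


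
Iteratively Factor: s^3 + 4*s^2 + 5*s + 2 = (s + 1)*(s^2 + 3*s + 2) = (s + 1)*(s + 2)*(s + 1)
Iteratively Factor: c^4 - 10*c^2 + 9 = (c - 1)*(c^3 + c^2 - 9*c - 9) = (c - 1)*(c + 3)*(c^2 - 2*c - 3) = (c - 1)*(c + 1)*(c + 3)*(c - 3)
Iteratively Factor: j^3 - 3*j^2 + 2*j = (j)*(j^2 - 3*j + 2) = j*(j - 1)*(j - 2)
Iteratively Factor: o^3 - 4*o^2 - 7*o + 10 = (o + 2)*(o^2 - 6*o + 5) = (o - 1)*(o + 2)*(o - 5)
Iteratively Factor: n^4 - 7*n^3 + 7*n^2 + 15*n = (n - 5)*(n^3 - 2*n^2 - 3*n) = n*(n - 5)*(n^2 - 2*n - 3) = n*(n - 5)*(n + 1)*(n - 3)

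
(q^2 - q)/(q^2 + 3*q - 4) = q/(q + 4)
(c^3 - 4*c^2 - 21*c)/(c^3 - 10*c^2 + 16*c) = (c^2 - 4*c - 21)/(c^2 - 10*c + 16)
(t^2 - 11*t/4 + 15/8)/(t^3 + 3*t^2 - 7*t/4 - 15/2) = (4*t - 5)/(2*(2*t^2 + 9*t + 10))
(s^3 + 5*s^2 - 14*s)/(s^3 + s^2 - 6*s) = (s + 7)/(s + 3)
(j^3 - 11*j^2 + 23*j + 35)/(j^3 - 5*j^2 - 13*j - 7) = (j - 5)/(j + 1)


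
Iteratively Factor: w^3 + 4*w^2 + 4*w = (w)*(w^2 + 4*w + 4) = w*(w + 2)*(w + 2)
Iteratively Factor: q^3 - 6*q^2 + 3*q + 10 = (q - 2)*(q^2 - 4*q - 5) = (q - 2)*(q + 1)*(q - 5)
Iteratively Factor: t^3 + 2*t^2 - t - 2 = (t + 2)*(t^2 - 1) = (t - 1)*(t + 2)*(t + 1)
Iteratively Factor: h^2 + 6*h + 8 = (h + 2)*(h + 4)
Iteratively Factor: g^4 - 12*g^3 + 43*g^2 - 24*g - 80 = (g - 4)*(g^3 - 8*g^2 + 11*g + 20) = (g - 4)*(g + 1)*(g^2 - 9*g + 20) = (g - 5)*(g - 4)*(g + 1)*(g - 4)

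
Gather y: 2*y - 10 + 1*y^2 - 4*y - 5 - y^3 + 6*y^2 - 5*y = -y^3 + 7*y^2 - 7*y - 15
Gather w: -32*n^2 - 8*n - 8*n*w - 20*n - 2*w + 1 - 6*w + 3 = -32*n^2 - 28*n + w*(-8*n - 8) + 4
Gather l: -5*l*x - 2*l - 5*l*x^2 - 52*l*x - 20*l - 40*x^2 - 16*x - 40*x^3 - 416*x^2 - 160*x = l*(-5*x^2 - 57*x - 22) - 40*x^3 - 456*x^2 - 176*x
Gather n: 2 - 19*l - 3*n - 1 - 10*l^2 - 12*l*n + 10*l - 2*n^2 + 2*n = -10*l^2 - 9*l - 2*n^2 + n*(-12*l - 1) + 1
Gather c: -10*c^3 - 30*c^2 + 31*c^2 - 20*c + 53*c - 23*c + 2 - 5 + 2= -10*c^3 + c^2 + 10*c - 1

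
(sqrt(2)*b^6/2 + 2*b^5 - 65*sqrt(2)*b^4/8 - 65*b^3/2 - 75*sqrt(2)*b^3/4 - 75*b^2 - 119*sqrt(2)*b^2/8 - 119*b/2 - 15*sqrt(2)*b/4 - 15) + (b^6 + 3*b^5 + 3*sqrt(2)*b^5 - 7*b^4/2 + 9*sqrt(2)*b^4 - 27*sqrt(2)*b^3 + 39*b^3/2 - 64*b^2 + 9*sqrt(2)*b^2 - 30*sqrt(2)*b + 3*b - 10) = sqrt(2)*b^6/2 + b^6 + 3*sqrt(2)*b^5 + 5*b^5 - 7*b^4/2 + 7*sqrt(2)*b^4/8 - 183*sqrt(2)*b^3/4 - 13*b^3 - 139*b^2 - 47*sqrt(2)*b^2/8 - 113*b/2 - 135*sqrt(2)*b/4 - 25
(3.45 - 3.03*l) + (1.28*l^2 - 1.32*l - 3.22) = 1.28*l^2 - 4.35*l + 0.23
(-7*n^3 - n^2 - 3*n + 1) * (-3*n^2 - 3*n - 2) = 21*n^5 + 24*n^4 + 26*n^3 + 8*n^2 + 3*n - 2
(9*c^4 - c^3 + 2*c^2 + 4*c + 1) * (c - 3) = 9*c^5 - 28*c^4 + 5*c^3 - 2*c^2 - 11*c - 3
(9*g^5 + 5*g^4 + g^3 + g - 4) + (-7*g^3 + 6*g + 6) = 9*g^5 + 5*g^4 - 6*g^3 + 7*g + 2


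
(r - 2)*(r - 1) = r^2 - 3*r + 2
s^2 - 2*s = s*(s - 2)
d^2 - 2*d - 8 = (d - 4)*(d + 2)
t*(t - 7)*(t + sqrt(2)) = t^3 - 7*t^2 + sqrt(2)*t^2 - 7*sqrt(2)*t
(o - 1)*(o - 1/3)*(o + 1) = o^3 - o^2/3 - o + 1/3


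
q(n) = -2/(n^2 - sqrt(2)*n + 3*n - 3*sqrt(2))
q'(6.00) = 0.02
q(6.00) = -0.05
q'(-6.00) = -0.04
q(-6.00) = -0.09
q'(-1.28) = -0.09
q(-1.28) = 0.43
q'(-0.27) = 0.10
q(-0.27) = 0.43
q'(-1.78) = -0.26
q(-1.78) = 0.51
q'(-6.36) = -0.03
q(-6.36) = -0.08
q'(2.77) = 0.23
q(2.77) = -0.26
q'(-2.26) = -0.79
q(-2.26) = 0.74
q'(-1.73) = -0.24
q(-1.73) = 0.50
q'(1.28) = 25.13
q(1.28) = 3.48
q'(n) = -2*(-2*n - 3 + sqrt(2))/(n^2 - sqrt(2)*n + 3*n - 3*sqrt(2))^2 = 2*(2*n - sqrt(2) + 3)/(n^2 - sqrt(2)*n + 3*n - 3*sqrt(2))^2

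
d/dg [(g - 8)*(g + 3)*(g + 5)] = 3*g^2 - 49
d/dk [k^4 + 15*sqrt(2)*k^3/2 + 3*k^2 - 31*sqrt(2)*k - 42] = 4*k^3 + 45*sqrt(2)*k^2/2 + 6*k - 31*sqrt(2)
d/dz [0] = 0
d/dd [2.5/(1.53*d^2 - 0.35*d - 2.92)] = (0.875 - 7.65*d)/(-1.53*d^2 + 0.35*d + 2.92)^2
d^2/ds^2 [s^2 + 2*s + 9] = 2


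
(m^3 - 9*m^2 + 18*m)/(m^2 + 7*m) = (m^2 - 9*m + 18)/(m + 7)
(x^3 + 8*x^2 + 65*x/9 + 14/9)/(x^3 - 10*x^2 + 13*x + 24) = (9*x^3 + 72*x^2 + 65*x + 14)/(9*(x^3 - 10*x^2 + 13*x + 24))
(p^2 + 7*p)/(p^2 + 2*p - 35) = p/(p - 5)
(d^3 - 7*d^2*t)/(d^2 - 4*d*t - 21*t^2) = d^2/(d + 3*t)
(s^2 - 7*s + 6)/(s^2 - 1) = (s - 6)/(s + 1)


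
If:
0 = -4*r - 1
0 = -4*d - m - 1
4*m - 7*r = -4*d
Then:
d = -3/16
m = -1/4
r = -1/4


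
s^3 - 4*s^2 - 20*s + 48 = (s - 6)*(s - 2)*(s + 4)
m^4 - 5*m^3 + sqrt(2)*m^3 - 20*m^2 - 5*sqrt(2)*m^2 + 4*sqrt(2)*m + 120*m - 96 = (m - 4)*(m - 1)*(m - 3*sqrt(2))*(m + 4*sqrt(2))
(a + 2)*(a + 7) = a^2 + 9*a + 14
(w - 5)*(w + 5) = w^2 - 25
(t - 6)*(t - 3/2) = t^2 - 15*t/2 + 9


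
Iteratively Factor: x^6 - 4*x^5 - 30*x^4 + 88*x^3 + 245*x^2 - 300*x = (x)*(x^5 - 4*x^4 - 30*x^3 + 88*x^2 + 245*x - 300) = x*(x - 1)*(x^4 - 3*x^3 - 33*x^2 + 55*x + 300) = x*(x - 5)*(x - 1)*(x^3 + 2*x^2 - 23*x - 60) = x*(x - 5)*(x - 1)*(x + 4)*(x^2 - 2*x - 15) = x*(x - 5)*(x - 1)*(x + 3)*(x + 4)*(x - 5)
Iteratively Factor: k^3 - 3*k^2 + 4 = (k + 1)*(k^2 - 4*k + 4) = (k - 2)*(k + 1)*(k - 2)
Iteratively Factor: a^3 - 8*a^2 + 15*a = (a - 3)*(a^2 - 5*a) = a*(a - 3)*(a - 5)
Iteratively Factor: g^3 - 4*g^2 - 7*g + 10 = (g + 2)*(g^2 - 6*g + 5) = (g - 1)*(g + 2)*(g - 5)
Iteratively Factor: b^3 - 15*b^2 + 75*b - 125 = (b - 5)*(b^2 - 10*b + 25) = (b - 5)^2*(b - 5)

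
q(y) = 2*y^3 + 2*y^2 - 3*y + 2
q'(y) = 6*y^2 + 4*y - 3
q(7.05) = 781.06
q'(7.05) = 323.42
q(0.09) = 1.75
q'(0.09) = -2.59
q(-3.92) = -75.98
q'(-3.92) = 73.52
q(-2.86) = -19.85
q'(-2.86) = 34.64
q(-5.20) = -209.54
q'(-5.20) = 138.44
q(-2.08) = -1.11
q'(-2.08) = 14.64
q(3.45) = 97.58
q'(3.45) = 82.22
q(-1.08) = 5.05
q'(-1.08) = -0.32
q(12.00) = 3710.00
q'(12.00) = 909.00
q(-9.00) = -1267.00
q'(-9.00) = 447.00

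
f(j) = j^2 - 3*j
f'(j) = 2*j - 3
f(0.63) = -1.49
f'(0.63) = -1.74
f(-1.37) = 5.99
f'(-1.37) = -5.74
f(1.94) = -2.06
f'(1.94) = 0.88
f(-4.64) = 35.45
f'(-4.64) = -12.28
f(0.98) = -1.98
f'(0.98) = -1.04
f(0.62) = -1.48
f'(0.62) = -1.76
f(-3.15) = 19.37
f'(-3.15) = -9.30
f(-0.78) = 2.95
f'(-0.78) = -4.56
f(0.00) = 0.00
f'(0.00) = -3.00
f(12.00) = 108.00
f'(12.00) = 21.00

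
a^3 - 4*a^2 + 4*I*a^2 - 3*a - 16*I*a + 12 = (a - 4)*(a + I)*(a + 3*I)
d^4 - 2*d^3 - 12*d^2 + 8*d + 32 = (d - 4)*(d - 2)*(d + 2)^2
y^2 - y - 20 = (y - 5)*(y + 4)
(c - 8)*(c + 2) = c^2 - 6*c - 16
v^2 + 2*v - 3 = (v - 1)*(v + 3)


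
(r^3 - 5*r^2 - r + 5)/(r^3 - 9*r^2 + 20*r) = (r^2 - 1)/(r*(r - 4))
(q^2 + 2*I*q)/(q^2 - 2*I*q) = (q + 2*I)/(q - 2*I)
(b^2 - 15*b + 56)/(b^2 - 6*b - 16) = (b - 7)/(b + 2)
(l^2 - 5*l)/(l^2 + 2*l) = (l - 5)/(l + 2)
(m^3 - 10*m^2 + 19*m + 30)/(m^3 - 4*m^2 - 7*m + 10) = (m^2 - 5*m - 6)/(m^2 + m - 2)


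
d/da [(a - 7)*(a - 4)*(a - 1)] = 3*a^2 - 24*a + 39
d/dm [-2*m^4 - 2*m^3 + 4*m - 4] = -8*m^3 - 6*m^2 + 4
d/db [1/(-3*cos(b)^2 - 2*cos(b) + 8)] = -2*(3*cos(b) + 1)*sin(b)/(3*cos(b)^2 + 2*cos(b) - 8)^2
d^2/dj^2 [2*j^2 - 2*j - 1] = 4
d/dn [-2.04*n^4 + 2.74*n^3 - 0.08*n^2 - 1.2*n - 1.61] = -8.16*n^3 + 8.22*n^2 - 0.16*n - 1.2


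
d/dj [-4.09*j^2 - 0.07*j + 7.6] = -8.18*j - 0.07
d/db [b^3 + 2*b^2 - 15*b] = 3*b^2 + 4*b - 15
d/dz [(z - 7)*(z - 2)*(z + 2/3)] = 3*z^2 - 50*z/3 + 8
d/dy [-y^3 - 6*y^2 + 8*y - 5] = -3*y^2 - 12*y + 8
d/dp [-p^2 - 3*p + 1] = -2*p - 3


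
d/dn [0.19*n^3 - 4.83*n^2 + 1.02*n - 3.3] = 0.57*n^2 - 9.66*n + 1.02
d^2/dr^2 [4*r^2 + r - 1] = 8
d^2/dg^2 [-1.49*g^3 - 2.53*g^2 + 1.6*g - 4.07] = -8.94*g - 5.06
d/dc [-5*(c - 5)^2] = 50 - 10*c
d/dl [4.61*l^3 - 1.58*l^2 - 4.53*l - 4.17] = 13.83*l^2 - 3.16*l - 4.53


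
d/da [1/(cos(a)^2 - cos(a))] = (-sin(a)/cos(a)^2 + 2*tan(a))/(cos(a) - 1)^2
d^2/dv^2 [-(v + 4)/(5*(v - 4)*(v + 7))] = 2*(-v^3 - 12*v^2 - 120*v - 232)/(5*(v^6 + 9*v^5 - 57*v^4 - 477*v^3 + 1596*v^2 + 7056*v - 21952))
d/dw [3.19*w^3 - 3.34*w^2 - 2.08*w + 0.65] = 9.57*w^2 - 6.68*w - 2.08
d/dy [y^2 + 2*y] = 2*y + 2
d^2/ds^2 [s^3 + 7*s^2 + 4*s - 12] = 6*s + 14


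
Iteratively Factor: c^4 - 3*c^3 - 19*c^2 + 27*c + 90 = (c + 3)*(c^3 - 6*c^2 - c + 30) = (c + 2)*(c + 3)*(c^2 - 8*c + 15) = (c - 3)*(c + 2)*(c + 3)*(c - 5)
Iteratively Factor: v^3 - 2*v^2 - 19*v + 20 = (v - 1)*(v^2 - v - 20) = (v - 5)*(v - 1)*(v + 4)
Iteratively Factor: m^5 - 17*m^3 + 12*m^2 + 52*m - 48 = (m - 1)*(m^4 + m^3 - 16*m^2 - 4*m + 48) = (m - 1)*(m + 2)*(m^3 - m^2 - 14*m + 24) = (m - 1)*(m + 2)*(m + 4)*(m^2 - 5*m + 6) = (m - 3)*(m - 1)*(m + 2)*(m + 4)*(m - 2)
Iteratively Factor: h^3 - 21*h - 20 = (h - 5)*(h^2 + 5*h + 4) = (h - 5)*(h + 4)*(h + 1)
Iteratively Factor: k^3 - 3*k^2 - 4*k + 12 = (k - 3)*(k^2 - 4) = (k - 3)*(k + 2)*(k - 2)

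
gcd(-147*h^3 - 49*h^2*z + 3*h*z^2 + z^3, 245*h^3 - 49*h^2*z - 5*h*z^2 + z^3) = -49*h^2 + z^2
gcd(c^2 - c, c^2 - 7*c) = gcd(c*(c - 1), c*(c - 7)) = c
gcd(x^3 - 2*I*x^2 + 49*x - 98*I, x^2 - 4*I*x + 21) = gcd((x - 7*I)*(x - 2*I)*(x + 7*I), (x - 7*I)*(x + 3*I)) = x - 7*I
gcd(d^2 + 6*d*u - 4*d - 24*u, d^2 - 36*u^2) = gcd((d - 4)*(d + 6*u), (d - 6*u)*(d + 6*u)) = d + 6*u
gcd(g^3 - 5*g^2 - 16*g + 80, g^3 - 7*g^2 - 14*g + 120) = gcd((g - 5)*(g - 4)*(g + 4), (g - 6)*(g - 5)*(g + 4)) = g^2 - g - 20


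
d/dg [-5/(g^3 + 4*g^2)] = 5*(3*g + 8)/(g^3*(g + 4)^2)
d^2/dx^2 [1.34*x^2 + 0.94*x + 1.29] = 2.68000000000000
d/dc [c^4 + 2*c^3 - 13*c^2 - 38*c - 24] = 4*c^3 + 6*c^2 - 26*c - 38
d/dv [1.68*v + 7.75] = 1.68000000000000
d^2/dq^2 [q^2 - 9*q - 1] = 2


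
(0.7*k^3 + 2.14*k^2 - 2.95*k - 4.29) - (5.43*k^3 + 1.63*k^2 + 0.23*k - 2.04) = -4.73*k^3 + 0.51*k^2 - 3.18*k - 2.25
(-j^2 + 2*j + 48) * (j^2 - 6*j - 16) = -j^4 + 8*j^3 + 52*j^2 - 320*j - 768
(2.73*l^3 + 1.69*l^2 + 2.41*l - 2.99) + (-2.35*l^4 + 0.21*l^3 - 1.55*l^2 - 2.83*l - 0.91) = -2.35*l^4 + 2.94*l^3 + 0.14*l^2 - 0.42*l - 3.9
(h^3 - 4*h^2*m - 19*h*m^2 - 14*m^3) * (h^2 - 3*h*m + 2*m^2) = h^5 - 7*h^4*m - 5*h^3*m^2 + 35*h^2*m^3 + 4*h*m^4 - 28*m^5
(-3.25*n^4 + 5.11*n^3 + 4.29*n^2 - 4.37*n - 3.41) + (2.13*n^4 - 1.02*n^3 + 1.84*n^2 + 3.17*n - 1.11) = -1.12*n^4 + 4.09*n^3 + 6.13*n^2 - 1.2*n - 4.52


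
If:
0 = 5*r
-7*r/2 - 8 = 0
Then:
No Solution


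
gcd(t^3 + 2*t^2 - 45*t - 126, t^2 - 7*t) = t - 7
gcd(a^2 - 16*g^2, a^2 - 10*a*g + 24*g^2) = a - 4*g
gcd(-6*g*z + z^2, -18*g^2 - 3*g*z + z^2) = -6*g + z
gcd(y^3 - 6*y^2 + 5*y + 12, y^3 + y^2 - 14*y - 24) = y - 4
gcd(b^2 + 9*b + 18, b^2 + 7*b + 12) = b + 3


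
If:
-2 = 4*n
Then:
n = -1/2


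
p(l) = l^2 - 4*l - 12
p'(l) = 2*l - 4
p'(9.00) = 14.00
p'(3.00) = 2.00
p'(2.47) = 0.94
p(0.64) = -14.15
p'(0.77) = -2.46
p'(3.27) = 2.54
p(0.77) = -14.49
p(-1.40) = -4.44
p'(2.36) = 0.72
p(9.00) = 33.00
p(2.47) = -15.78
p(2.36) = -15.87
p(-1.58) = -3.18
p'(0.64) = -2.72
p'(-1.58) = -7.16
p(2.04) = -16.00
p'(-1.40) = -6.80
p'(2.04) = 0.08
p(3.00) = -15.00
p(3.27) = -14.39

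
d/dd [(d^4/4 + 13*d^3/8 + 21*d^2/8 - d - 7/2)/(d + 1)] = (3*d^4 + 17*d^3 + 30*d^2 + 21*d + 10)/(4*(d^2 + 2*d + 1))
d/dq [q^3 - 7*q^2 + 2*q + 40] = 3*q^2 - 14*q + 2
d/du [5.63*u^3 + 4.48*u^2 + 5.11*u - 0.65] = 16.89*u^2 + 8.96*u + 5.11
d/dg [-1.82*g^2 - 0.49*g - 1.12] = -3.64*g - 0.49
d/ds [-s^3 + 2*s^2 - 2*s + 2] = -3*s^2 + 4*s - 2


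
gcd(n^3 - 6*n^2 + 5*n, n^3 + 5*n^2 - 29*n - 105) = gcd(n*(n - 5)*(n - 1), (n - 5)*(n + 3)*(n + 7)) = n - 5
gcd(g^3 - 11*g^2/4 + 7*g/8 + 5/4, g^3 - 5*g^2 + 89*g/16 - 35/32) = g - 5/4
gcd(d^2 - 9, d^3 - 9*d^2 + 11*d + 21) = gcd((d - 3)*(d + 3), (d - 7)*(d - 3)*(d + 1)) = d - 3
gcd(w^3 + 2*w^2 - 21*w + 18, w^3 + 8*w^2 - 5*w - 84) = w - 3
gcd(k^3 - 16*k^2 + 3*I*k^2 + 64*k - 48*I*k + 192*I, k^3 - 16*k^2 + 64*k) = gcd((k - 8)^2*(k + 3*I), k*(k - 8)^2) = k^2 - 16*k + 64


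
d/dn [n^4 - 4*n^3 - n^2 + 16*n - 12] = 4*n^3 - 12*n^2 - 2*n + 16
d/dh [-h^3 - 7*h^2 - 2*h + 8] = -3*h^2 - 14*h - 2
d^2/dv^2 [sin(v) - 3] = -sin(v)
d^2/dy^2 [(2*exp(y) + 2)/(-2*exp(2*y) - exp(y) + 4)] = (-8*exp(4*y) - 28*exp(3*y) - 108*exp(2*y) - 74*exp(y) - 40)*exp(y)/(8*exp(6*y) + 12*exp(5*y) - 42*exp(4*y) - 47*exp(3*y) + 84*exp(2*y) + 48*exp(y) - 64)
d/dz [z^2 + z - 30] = 2*z + 1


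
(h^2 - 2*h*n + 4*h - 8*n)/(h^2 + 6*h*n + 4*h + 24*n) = (h - 2*n)/(h + 6*n)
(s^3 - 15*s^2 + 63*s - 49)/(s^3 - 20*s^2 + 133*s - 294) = (s - 1)/(s - 6)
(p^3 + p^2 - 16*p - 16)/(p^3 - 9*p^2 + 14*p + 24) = (p + 4)/(p - 6)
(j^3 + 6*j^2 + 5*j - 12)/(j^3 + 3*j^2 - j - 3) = (j + 4)/(j + 1)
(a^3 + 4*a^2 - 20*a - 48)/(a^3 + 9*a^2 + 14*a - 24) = (a^2 - 2*a - 8)/(a^2 + 3*a - 4)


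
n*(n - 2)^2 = n^3 - 4*n^2 + 4*n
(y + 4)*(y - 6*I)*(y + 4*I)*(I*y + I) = I*y^4 + 2*y^3 + 5*I*y^3 + 10*y^2 + 28*I*y^2 + 8*y + 120*I*y + 96*I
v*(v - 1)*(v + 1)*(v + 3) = v^4 + 3*v^3 - v^2 - 3*v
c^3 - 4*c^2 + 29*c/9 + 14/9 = (c - 7/3)*(c - 2)*(c + 1/3)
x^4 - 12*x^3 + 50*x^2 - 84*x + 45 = (x - 5)*(x - 3)^2*(x - 1)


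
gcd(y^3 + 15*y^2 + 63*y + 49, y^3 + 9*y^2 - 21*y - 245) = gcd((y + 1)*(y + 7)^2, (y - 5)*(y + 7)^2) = y^2 + 14*y + 49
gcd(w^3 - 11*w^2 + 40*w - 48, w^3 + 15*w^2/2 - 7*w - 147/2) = w - 3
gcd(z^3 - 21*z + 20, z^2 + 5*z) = z + 5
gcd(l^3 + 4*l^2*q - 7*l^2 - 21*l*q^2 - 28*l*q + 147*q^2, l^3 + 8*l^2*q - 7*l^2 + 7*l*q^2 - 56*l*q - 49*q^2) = l^2 + 7*l*q - 7*l - 49*q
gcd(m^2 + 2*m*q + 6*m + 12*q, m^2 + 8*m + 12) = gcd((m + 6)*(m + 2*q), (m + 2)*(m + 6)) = m + 6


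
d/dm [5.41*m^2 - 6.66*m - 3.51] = 10.82*m - 6.66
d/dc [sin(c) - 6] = cos(c)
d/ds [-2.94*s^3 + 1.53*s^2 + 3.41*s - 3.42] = -8.82*s^2 + 3.06*s + 3.41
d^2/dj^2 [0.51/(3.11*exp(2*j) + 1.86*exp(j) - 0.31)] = (0.51*(6.22*exp(j) + 1.86)*(12.44*exp(j) + 3.72)*exp(j) - (6.3444*exp(j) + 0.9486)*(3.11*exp(2*j) + 1.86*exp(j) - 0.31))*exp(j)/(3.11*exp(2*j) + 1.86*exp(j) - 0.31)^3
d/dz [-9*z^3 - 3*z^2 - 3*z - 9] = -27*z^2 - 6*z - 3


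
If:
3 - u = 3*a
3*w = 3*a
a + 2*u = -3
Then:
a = 9/5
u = -12/5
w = 9/5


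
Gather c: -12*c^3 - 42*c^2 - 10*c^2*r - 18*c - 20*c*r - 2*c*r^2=-12*c^3 + c^2*(-10*r - 42) + c*(-2*r^2 - 20*r - 18)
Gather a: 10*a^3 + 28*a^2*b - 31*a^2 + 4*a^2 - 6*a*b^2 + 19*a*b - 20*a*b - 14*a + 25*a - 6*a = 10*a^3 + a^2*(28*b - 27) + a*(-6*b^2 - b + 5)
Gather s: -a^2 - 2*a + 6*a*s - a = -a^2 + 6*a*s - 3*a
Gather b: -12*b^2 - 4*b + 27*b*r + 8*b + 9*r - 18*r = -12*b^2 + b*(27*r + 4) - 9*r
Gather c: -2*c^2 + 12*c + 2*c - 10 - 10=-2*c^2 + 14*c - 20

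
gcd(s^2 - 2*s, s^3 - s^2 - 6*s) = s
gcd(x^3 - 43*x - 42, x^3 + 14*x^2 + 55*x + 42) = x^2 + 7*x + 6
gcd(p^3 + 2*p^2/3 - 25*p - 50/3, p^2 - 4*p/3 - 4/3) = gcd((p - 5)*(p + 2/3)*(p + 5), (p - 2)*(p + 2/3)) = p + 2/3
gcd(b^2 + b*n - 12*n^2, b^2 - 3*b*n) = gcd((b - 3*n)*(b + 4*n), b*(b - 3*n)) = b - 3*n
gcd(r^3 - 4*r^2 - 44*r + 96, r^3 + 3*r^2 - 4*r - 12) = r - 2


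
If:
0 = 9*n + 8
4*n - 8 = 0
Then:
No Solution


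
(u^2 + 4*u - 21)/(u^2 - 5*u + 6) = (u + 7)/(u - 2)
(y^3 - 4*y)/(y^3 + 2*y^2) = (y - 2)/y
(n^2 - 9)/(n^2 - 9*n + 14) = (n^2 - 9)/(n^2 - 9*n + 14)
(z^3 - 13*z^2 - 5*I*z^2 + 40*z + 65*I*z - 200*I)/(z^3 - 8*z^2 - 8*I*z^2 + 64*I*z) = (z^2 - 5*z*(1 + I) + 25*I)/(z*(z - 8*I))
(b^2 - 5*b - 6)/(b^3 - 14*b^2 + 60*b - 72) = (b + 1)/(b^2 - 8*b + 12)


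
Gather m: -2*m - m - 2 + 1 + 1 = -3*m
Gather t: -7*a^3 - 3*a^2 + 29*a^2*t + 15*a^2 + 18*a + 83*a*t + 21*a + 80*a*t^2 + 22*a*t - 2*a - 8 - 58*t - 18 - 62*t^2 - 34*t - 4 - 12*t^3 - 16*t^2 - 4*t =-7*a^3 + 12*a^2 + 37*a - 12*t^3 + t^2*(80*a - 78) + t*(29*a^2 + 105*a - 96) - 30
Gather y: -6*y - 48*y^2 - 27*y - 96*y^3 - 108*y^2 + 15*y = -96*y^3 - 156*y^2 - 18*y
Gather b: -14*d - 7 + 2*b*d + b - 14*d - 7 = b*(2*d + 1) - 28*d - 14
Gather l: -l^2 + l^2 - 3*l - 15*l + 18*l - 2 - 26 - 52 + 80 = 0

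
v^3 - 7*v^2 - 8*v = v*(v - 8)*(v + 1)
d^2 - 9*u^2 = (d - 3*u)*(d + 3*u)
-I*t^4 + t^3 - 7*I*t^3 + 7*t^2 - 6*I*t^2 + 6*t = t*(t + 1)*(t + 6)*(-I*t + 1)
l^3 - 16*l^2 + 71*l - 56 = (l - 8)*(l - 7)*(l - 1)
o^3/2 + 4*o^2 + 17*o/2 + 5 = (o/2 + 1/2)*(o + 2)*(o + 5)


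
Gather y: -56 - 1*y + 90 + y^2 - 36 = y^2 - y - 2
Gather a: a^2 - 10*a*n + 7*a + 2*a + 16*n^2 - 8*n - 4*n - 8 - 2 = a^2 + a*(9 - 10*n) + 16*n^2 - 12*n - 10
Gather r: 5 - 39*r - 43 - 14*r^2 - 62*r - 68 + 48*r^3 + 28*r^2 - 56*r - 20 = 48*r^3 + 14*r^2 - 157*r - 126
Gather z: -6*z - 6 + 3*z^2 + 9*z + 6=3*z^2 + 3*z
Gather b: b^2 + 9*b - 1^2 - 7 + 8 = b^2 + 9*b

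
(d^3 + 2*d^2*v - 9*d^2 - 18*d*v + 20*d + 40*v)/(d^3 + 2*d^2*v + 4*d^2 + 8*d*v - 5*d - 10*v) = (d^2 - 9*d + 20)/(d^2 + 4*d - 5)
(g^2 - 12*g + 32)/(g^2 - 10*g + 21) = (g^2 - 12*g + 32)/(g^2 - 10*g + 21)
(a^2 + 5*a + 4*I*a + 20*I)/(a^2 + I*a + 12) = (a + 5)/(a - 3*I)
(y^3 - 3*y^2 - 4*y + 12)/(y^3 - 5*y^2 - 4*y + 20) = (y - 3)/(y - 5)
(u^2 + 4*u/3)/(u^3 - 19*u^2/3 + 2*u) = (3*u + 4)/(3*u^2 - 19*u + 6)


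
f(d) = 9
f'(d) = 0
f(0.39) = 9.00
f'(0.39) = 0.00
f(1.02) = 9.00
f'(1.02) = 0.00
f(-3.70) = 9.00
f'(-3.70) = 0.00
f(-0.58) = 9.00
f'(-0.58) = 0.00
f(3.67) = 9.00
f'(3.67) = 0.00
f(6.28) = 9.00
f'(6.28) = 0.00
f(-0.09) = 9.00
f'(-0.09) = 0.00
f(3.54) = 9.00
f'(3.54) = 0.00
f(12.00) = 9.00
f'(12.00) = 0.00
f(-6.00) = 9.00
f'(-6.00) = 0.00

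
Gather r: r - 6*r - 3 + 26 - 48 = -5*r - 25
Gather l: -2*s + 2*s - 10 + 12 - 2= 0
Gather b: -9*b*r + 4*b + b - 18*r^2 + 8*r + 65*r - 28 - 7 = b*(5 - 9*r) - 18*r^2 + 73*r - 35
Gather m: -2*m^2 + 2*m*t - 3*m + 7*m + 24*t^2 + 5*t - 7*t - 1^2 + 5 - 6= -2*m^2 + m*(2*t + 4) + 24*t^2 - 2*t - 2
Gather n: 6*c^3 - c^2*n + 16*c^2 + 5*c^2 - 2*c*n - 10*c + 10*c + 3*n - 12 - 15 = 6*c^3 + 21*c^2 + n*(-c^2 - 2*c + 3) - 27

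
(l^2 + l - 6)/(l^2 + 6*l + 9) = (l - 2)/(l + 3)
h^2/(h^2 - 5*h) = h/(h - 5)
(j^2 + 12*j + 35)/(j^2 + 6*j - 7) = (j + 5)/(j - 1)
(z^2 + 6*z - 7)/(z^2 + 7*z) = (z - 1)/z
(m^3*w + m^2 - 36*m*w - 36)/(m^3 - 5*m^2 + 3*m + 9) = (m^3*w + m^2 - 36*m*w - 36)/(m^3 - 5*m^2 + 3*m + 9)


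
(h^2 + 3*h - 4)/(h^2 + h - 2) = (h + 4)/(h + 2)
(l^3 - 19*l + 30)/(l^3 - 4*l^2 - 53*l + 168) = (l^2 + 3*l - 10)/(l^2 - l - 56)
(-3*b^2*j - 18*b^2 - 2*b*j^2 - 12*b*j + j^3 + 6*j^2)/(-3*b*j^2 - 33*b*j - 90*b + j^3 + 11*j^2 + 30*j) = (b + j)/(j + 5)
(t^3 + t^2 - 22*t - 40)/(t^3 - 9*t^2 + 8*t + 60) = (t + 4)/(t - 6)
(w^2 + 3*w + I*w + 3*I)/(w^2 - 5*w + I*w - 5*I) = (w + 3)/(w - 5)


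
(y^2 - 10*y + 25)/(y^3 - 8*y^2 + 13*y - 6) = (y^2 - 10*y + 25)/(y^3 - 8*y^2 + 13*y - 6)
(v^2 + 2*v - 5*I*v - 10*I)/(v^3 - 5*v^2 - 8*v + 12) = (v - 5*I)/(v^2 - 7*v + 6)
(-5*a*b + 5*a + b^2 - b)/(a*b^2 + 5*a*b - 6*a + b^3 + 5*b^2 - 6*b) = (-5*a + b)/(a*b + 6*a + b^2 + 6*b)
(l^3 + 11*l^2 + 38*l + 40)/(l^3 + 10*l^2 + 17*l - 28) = (l^2 + 7*l + 10)/(l^2 + 6*l - 7)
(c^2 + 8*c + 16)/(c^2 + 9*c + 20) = (c + 4)/(c + 5)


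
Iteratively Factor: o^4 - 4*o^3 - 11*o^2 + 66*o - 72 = (o - 2)*(o^3 - 2*o^2 - 15*o + 36) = (o - 3)*(o - 2)*(o^2 + o - 12) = (o - 3)*(o - 2)*(o + 4)*(o - 3)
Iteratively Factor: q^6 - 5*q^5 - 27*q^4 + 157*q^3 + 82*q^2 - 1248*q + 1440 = (q - 2)*(q^5 - 3*q^4 - 33*q^3 + 91*q^2 + 264*q - 720) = (q - 5)*(q - 2)*(q^4 + 2*q^3 - 23*q^2 - 24*q + 144) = (q - 5)*(q - 2)*(q + 4)*(q^3 - 2*q^2 - 15*q + 36) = (q - 5)*(q - 3)*(q - 2)*(q + 4)*(q^2 + q - 12) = (q - 5)*(q - 3)^2*(q - 2)*(q + 4)*(q + 4)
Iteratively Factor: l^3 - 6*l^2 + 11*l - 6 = (l - 3)*(l^2 - 3*l + 2) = (l - 3)*(l - 2)*(l - 1)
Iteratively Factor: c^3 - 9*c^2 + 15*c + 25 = (c - 5)*(c^2 - 4*c - 5) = (c - 5)*(c + 1)*(c - 5)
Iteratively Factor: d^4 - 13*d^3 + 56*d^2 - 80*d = (d)*(d^3 - 13*d^2 + 56*d - 80) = d*(d - 4)*(d^2 - 9*d + 20) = d*(d - 4)^2*(d - 5)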